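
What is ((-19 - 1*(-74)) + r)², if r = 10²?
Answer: 24025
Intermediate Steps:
r = 100
((-19 - 1*(-74)) + r)² = ((-19 - 1*(-74)) + 100)² = ((-19 + 74) + 100)² = (55 + 100)² = 155² = 24025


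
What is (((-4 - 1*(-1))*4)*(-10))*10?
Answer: 1200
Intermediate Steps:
(((-4 - 1*(-1))*4)*(-10))*10 = (((-4 + 1)*4)*(-10))*10 = (-3*4*(-10))*10 = -12*(-10)*10 = 120*10 = 1200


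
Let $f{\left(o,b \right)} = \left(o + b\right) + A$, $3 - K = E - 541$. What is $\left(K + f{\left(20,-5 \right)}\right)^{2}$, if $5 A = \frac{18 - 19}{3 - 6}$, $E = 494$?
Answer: $\frac{952576}{225} \approx 4233.7$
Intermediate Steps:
$K = 50$ ($K = 3 - \left(494 - 541\right) = 3 - -47 = 3 + 47 = 50$)
$A = \frac{1}{15}$ ($A = \frac{\left(18 - 19\right) \frac{1}{3 - 6}}{5} = \frac{\left(-1\right) \frac{1}{-3}}{5} = \frac{\left(-1\right) \left(- \frac{1}{3}\right)}{5} = \frac{1}{5} \cdot \frac{1}{3} = \frac{1}{15} \approx 0.066667$)
$f{\left(o,b \right)} = \frac{1}{15} + b + o$ ($f{\left(o,b \right)} = \left(o + b\right) + \frac{1}{15} = \left(b + o\right) + \frac{1}{15} = \frac{1}{15} + b + o$)
$\left(K + f{\left(20,-5 \right)}\right)^{2} = \left(50 + \left(\frac{1}{15} - 5 + 20\right)\right)^{2} = \left(50 + \frac{226}{15}\right)^{2} = \left(\frac{976}{15}\right)^{2} = \frac{952576}{225}$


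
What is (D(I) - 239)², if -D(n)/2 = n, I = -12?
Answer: 46225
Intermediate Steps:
D(n) = -2*n
(D(I) - 239)² = (-2*(-12) - 239)² = (24 - 239)² = (-215)² = 46225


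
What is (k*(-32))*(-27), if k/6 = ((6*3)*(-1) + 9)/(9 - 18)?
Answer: 5184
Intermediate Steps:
k = 6 (k = 6*(((6*3)*(-1) + 9)/(9 - 18)) = 6*((18*(-1) + 9)/(-9)) = 6*((-18 + 9)*(-1/9)) = 6*(-9*(-1/9)) = 6*1 = 6)
(k*(-32))*(-27) = (6*(-32))*(-27) = -192*(-27) = 5184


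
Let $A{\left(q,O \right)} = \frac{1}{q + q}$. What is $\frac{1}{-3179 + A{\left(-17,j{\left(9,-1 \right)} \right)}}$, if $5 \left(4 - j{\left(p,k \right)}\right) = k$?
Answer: $- \frac{34}{108087} \approx -0.00031456$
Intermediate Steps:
$j{\left(p,k \right)} = 4 - \frac{k}{5}$
$A{\left(q,O \right)} = \frac{1}{2 q}$
$\frac{1}{-3179 + A{\left(-17,j{\left(9,-1 \right)} \right)}} = \frac{1}{-3179 + \frac{1}{2 \left(-17\right)}} = \frac{1}{-3179 + \frac{1}{2} \left(- \frac{1}{17}\right)} = \frac{1}{-3179 - \frac{1}{34}} = \frac{1}{- \frac{108087}{34}} = - \frac{34}{108087}$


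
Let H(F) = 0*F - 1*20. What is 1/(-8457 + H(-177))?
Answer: -1/8477 ≈ -0.00011797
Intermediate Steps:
H(F) = -20 (H(F) = 0 - 20 = -20)
1/(-8457 + H(-177)) = 1/(-8457 - 20) = 1/(-8477) = -1/8477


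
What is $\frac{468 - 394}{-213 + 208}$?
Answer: $- \frac{74}{5} \approx -14.8$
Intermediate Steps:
$\frac{468 - 394}{-213 + 208} = \frac{74}{-5} = 74 \left(- \frac{1}{5}\right) = - \frac{74}{5}$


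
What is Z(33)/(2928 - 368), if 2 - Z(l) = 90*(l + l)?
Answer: -2969/1280 ≈ -2.3195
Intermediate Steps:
Z(l) = 2 - 180*l (Z(l) = 2 - 90*(l + l) = 2 - 90*2*l = 2 - 180*l)
Z(33)/(2928 - 368) = (2 - 180*33)/(2928 - 368) = (2 - 5940)/2560 = -5938*1/2560 = -2969/1280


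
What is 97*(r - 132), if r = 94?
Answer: -3686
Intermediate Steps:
97*(r - 132) = 97*(94 - 132) = 97*(-38) = -3686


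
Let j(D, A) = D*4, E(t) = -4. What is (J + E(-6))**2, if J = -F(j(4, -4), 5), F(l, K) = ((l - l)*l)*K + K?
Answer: 81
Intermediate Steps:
j(D, A) = 4*D
F(l, K) = K (F(l, K) = (0*l)*K + K = 0*K + K = 0 + K = K)
J = -5 (J = -1*5 = -5)
(J + E(-6))**2 = (-5 - 4)**2 = (-9)**2 = 81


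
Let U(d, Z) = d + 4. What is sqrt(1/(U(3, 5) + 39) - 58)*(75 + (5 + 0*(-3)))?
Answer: 40*I*sqrt(122682)/23 ≈ 609.15*I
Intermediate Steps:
U(d, Z) = 4 + d
sqrt(1/(U(3, 5) + 39) - 58)*(75 + (5 + 0*(-3))) = sqrt(1/((4 + 3) + 39) - 58)*(75 + (5 + 0*(-3))) = sqrt(1/(7 + 39) - 58)*(75 + (5 + 0)) = sqrt(1/46 - 58)*(75 + 5) = sqrt(1/46 - 58)*80 = sqrt(-2667/46)*80 = (I*sqrt(122682)/46)*80 = 40*I*sqrt(122682)/23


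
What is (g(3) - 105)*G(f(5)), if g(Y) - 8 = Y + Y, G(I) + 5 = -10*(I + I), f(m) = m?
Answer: 9555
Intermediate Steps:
G(I) = -5 - 20*I (G(I) = -5 - 10*(I + I) = -5 - 20*I)
g(Y) = 8 + 2*Y (g(Y) = 8 + (Y + Y) = 8 + 2*Y)
(g(3) - 105)*G(f(5)) = ((8 + 2*3) - 105)*(-5 - 20*5) = ((8 + 6) - 105)*(-5 - 100) = (14 - 105)*(-105) = -91*(-105) = 9555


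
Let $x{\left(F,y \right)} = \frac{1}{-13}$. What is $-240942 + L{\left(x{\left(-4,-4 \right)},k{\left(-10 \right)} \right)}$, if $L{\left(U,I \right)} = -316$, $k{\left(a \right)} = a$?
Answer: $-241258$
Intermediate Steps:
$x{\left(F,y \right)} = - \frac{1}{13}$
$-240942 + L{\left(x{\left(-4,-4 \right)},k{\left(-10 \right)} \right)} = -240942 - 316 = -241258$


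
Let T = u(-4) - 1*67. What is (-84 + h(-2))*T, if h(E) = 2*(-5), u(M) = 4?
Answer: 5922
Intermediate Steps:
T = -63 (T = 4 - 1*67 = 4 - 67 = -63)
h(E) = -10
(-84 + h(-2))*T = (-84 - 10)*(-63) = -94*(-63) = 5922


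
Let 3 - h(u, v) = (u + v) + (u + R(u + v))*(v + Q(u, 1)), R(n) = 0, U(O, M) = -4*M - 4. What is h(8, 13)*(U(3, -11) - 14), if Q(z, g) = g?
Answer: -3380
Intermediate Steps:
U(O, M) = -4 - 4*M
h(u, v) = 3 - u - v - u*(1 + v) (h(u, v) = 3 - ((u + v) + (u + 0)*(v + 1)) = 3 - ((u + v) + u*(1 + v)) = 3 - (u + v + u*(1 + v)) = 3 + (-u - v - u*(1 + v)) = 3 - u - v - u*(1 + v))
h(8, 13)*(U(3, -11) - 14) = (3 - 1*13 - 2*8 - 1*8*13)*((-4 - 4*(-11)) - 14) = (3 - 13 - 16 - 104)*((-4 + 44) - 14) = -130*(40 - 14) = -130*26 = -3380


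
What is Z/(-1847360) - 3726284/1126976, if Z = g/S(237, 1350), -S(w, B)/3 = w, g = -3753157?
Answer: -76540671767873/23128945352640 ≈ -3.3093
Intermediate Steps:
S(w, B) = -3*w
Z = 3753157/711 (Z = -3753157/((-3*237)) = -3753157/(-711) = -3753157*(-1/711) = 3753157/711 ≈ 5278.7)
Z/(-1847360) - 3726284/1126976 = (3753157/711)/(-1847360) - 3726284/1126976 = (3753157/711)*(-1/1847360) - 3726284*1/1126976 = -3753157/1313472960 - 931571/281744 = -76540671767873/23128945352640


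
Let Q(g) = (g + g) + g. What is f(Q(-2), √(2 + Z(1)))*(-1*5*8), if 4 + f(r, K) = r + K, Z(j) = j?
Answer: 400 - 40*√3 ≈ 330.72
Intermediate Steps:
Q(g) = 3*g (Q(g) = 2*g + g = 3*g)
f(r, K) = -4 + K + r (f(r, K) = -4 + (r + K) = -4 + (K + r) = -4 + K + r)
f(Q(-2), √(2 + Z(1)))*(-1*5*8) = (-4 + √(2 + 1) + 3*(-2))*(-1*5*8) = (-4 + √3 - 6)*(-5*8) = (-10 + √3)*(-40) = 400 - 40*√3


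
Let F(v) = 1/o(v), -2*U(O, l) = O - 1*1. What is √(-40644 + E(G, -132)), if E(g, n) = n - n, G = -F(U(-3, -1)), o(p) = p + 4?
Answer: 6*I*√1129 ≈ 201.6*I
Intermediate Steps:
o(p) = 4 + p
U(O, l) = ½ - O/2 (U(O, l) = -(O - 1*1)/2 = -(O - 1)/2 = -(-1 + O)/2 = ½ - O/2)
F(v) = 1/(4 + v)
G = -⅙ (G = -1/(4 + (½ - ½*(-3))) = -1/(4 + (½ + 3/2)) = -1/(4 + 2) = -1/6 = -1*⅙ = -⅙ ≈ -0.16667)
E(g, n) = 0
√(-40644 + E(G, -132)) = √(-40644 + 0) = √(-40644) = 6*I*√1129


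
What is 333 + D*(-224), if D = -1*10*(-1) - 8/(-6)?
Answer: -6617/3 ≈ -2205.7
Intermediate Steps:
D = 34/3 (D = -10*(-1) - 8*(-⅙) = 10 + 4/3 = 34/3 ≈ 11.333)
333 + D*(-224) = 333 + (34/3)*(-224) = 333 - 7616/3 = -6617/3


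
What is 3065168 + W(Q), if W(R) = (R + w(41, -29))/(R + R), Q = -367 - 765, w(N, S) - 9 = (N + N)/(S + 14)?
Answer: 104093122207/33960 ≈ 3.0652e+6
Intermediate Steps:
w(N, S) = 9 + 2*N/(14 + S) (w(N, S) = 9 + (N + N)/(S + 14) = 9 + (2*N)/(14 + S) = 9 + 2*N/(14 + S))
Q = -1132
W(R) = (53/15 + R)/(2*R) (W(R) = (R + (126 + 2*41 + 9*(-29))/(14 - 29))/(R + R) = (R + (126 + 82 - 261)/(-15))/((2*R)) = (R - 1/15*(-53))*(1/(2*R)) = (R + 53/15)*(1/(2*R)) = (53/15 + R)*(1/(2*R)) = (53/15 + R)/(2*R))
3065168 + W(Q) = 3065168 + (1/30)*(53 + 15*(-1132))/(-1132) = 3065168 + (1/30)*(-1/1132)*(53 - 16980) = 3065168 + (1/30)*(-1/1132)*(-16927) = 3065168 + 16927/33960 = 104093122207/33960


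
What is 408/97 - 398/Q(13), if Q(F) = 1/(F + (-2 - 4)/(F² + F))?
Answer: -45517952/8827 ≈ -5156.7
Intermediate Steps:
Q(F) = 1/(F - 6/(F + F²))
408/97 - 398/Q(13) = 408/97 - 398*(-6 + 13² + 13³)/(13*(1 + 13)) = 408*(1/97) - 398/(13*14/(-6 + 169 + 2197)) = 408/97 - 398/(13*14/2360) = 408/97 - 398/(13*(1/2360)*14) = 408/97 - 398/91/1180 = 408/97 - 398*1180/91 = 408/97 - 469640/91 = -45517952/8827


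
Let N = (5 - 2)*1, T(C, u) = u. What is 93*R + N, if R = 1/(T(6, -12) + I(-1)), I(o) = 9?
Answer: -28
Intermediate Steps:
N = 3 (N = 3*1 = 3)
R = -⅓ (R = 1/(-12 + 9) = 1/(-3) = -⅓ ≈ -0.33333)
93*R + N = 93*(-⅓) + 3 = -31 + 3 = -28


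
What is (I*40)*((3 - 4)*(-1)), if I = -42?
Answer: -1680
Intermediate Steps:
(I*40)*((3 - 4)*(-1)) = (-42*40)*((3 - 4)*(-1)) = -(-1680)*(-1) = -1680*1 = -1680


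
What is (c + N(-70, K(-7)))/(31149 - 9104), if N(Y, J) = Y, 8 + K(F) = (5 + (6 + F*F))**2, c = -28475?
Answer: -5709/4409 ≈ -1.2949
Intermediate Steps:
K(F) = -8 + (11 + F**2)**2 (K(F) = -8 + (5 + (6 + F*F))**2 = -8 + (5 + (6 + F**2))**2 = -8 + (11 + F**2)**2)
(c + N(-70, K(-7)))/(31149 - 9104) = (-28475 - 70)/(31149 - 9104) = -28545/22045 = -28545*1/22045 = -5709/4409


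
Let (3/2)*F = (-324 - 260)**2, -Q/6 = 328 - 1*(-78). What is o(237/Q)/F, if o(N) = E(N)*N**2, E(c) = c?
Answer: -1479117/365194121076736 ≈ -4.0502e-9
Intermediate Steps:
Q = -2436 (Q = -6*(328 - 1*(-78)) = -6*(328 + 78) = -6*406 = -2436)
o(N) = N**3 (o(N) = N*N**2 = N**3)
F = 682112/3 (F = 2*(-324 - 260)**2/3 = (2/3)*(-584)**2 = (2/3)*341056 = 682112/3 ≈ 2.2737e+5)
o(237/Q)/F = (237/(-2436))**3/(682112/3) = (237*(-1/2436))**3*(3/682112) = (-79/812)**3*(3/682112) = -493039/535387328*3/682112 = -1479117/365194121076736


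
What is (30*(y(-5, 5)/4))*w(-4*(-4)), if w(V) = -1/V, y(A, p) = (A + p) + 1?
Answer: -15/32 ≈ -0.46875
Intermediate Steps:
y(A, p) = 1 + A + p
(30*(y(-5, 5)/4))*w(-4*(-4)) = (30*((1 - 5 + 5)/4))*(-1/((-4*(-4)))) = (30*(1*(¼)))*(-1/16) = (30*(¼))*(-1*1/16) = (15/2)*(-1/16) = -15/32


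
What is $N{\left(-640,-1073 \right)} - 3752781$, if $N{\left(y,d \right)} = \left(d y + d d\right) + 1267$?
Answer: $-1913465$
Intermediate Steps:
$N{\left(y,d \right)} = 1267 + d^{2} + d y$ ($N{\left(y,d \right)} = \left(d y + d^{2}\right) + 1267 = \left(d^{2} + d y\right) + 1267 = 1267 + d^{2} + d y$)
$N{\left(-640,-1073 \right)} - 3752781 = \left(1267 + \left(-1073\right)^{2} - -686720\right) - 3752781 = \left(1267 + 1151329 + 686720\right) - 3752781 = 1839316 - 3752781 = -1913465$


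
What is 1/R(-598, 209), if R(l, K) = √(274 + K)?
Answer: √483/483 ≈ 0.045502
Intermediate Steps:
1/R(-598, 209) = 1/(√(274 + 209)) = 1/(√483) = √483/483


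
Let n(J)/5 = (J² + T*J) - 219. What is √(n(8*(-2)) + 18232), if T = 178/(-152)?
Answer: √6682357/19 ≈ 136.05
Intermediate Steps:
T = -89/76 (T = 178*(-1/152) = -89/76 ≈ -1.1711)
n(J) = -1095 + 5*J² - 445*J/76 (n(J) = 5*((J² - 89*J/76) - 219) = 5*(-219 + J² - 89*J/76) = -1095 + 5*J² - 445*J/76)
√(n(8*(-2)) + 18232) = √((-1095 + 5*(8*(-2))² - 890*(-2)/19) + 18232) = √((-1095 + 5*(-16)² - 445/76*(-16)) + 18232) = √((-1095 + 5*256 + 1780/19) + 18232) = √((-1095 + 1280 + 1780/19) + 18232) = √(5295/19 + 18232) = √(351703/19) = √6682357/19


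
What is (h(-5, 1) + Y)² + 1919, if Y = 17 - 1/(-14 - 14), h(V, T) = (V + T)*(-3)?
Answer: 2165465/784 ≈ 2762.1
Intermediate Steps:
h(V, T) = -3*T - 3*V (h(V, T) = (T + V)*(-3) = -3*T - 3*V)
Y = 477/28 (Y = 17 - 1/(-28) = 17 - 1*(-1/28) = 17 + 1/28 = 477/28 ≈ 17.036)
(h(-5, 1) + Y)² + 1919 = ((-3*1 - 3*(-5)) + 477/28)² + 1919 = ((-3 + 15) + 477/28)² + 1919 = (12 + 477/28)² + 1919 = (813/28)² + 1919 = 660969/784 + 1919 = 2165465/784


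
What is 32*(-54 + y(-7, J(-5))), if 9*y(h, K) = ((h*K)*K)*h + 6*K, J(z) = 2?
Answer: -8896/9 ≈ -988.44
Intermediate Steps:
y(h, K) = 2*K/3 + K²*h²/9 (y(h, K) = (((h*K)*K)*h + 6*K)/9 = (((K*h)*K)*h + 6*K)/9 = ((h*K²)*h + 6*K)/9 = (K²*h² + 6*K)/9 = (6*K + K²*h²)/9 = 2*K/3 + K²*h²/9)
32*(-54 + y(-7, J(-5))) = 32*(-54 + (⅑)*2*(6 + 2*(-7)²)) = 32*(-54 + (⅑)*2*(6 + 2*49)) = 32*(-54 + (⅑)*2*(6 + 98)) = 32*(-54 + (⅑)*2*104) = 32*(-54 + 208/9) = 32*(-278/9) = -8896/9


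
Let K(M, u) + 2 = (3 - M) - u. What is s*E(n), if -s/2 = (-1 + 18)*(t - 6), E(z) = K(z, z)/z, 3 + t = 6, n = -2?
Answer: -255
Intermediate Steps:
K(M, u) = 1 - M - u (K(M, u) = -2 + ((3 - M) - u) = -2 + (3 - M - u) = 1 - M - u)
t = 3 (t = -3 + 6 = 3)
E(z) = (1 - 2*z)/z (E(z) = (1 - z - z)/z = (1 - 2*z)/z)
s = 102 (s = -2*(-1 + 18)*(3 - 6) = -34*(-3) = -2*(-51) = 102)
s*E(n) = 102*(-2 + 1/(-2)) = 102*(-2 - ½) = 102*(-5/2) = -255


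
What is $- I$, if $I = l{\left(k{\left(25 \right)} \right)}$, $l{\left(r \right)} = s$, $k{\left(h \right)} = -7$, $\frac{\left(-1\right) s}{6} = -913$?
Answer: $-5478$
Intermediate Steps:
$s = 5478$ ($s = \left(-6\right) \left(-913\right) = 5478$)
$l{\left(r \right)} = 5478$
$I = 5478$
$- I = \left(-1\right) 5478 = -5478$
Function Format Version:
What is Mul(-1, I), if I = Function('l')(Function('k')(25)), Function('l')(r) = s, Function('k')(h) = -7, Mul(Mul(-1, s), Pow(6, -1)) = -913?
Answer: -5478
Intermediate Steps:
s = 5478 (s = Mul(-6, -913) = 5478)
Function('l')(r) = 5478
I = 5478
Mul(-1, I) = Mul(-1, 5478) = -5478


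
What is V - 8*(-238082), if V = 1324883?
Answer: 3229539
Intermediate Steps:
V - 8*(-238082) = 1324883 - 8*(-238082) = 1324883 + 1904656 = 3229539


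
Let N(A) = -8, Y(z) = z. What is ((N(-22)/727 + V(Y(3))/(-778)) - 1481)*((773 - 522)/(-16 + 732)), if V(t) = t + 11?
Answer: -26282175111/50621737 ≈ -519.19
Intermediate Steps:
V(t) = 11 + t
((N(-22)/727 + V(Y(3))/(-778)) - 1481)*((773 - 522)/(-16 + 732)) = ((-8/727 + (11 + 3)/(-778)) - 1481)*((773 - 522)/(-16 + 732)) = ((-8*1/727 + 14*(-1/778)) - 1481)*(251/716) = ((-8/727 - 7/389) - 1481)*(251*(1/716)) = (-8201/282803 - 1481)*(251/716) = -418839444/282803*251/716 = -26282175111/50621737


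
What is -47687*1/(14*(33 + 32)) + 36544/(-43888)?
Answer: -10221837/192010 ≈ -53.236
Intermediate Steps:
-47687*1/(14*(33 + 32)) + 36544/(-43888) = -47687/(65*14) + 36544*(-1/43888) = -47687/910 - 2284/2743 = -10221837/192010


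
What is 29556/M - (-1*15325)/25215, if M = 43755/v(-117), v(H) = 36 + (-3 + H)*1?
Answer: -4128722399/73552155 ≈ -56.133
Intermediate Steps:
v(H) = 33 + H (v(H) = 36 + (-3 + H) = 33 + H)
M = -14585/28 (M = 43755/(33 - 117) = 43755/(-84) = 43755*(-1/84) = -14585/28 ≈ -520.89)
29556/M - (-1*15325)/25215 = 29556/(-14585/28) - (-1*15325)/25215 = 29556*(-28/14585) - (-15325)/25215 = -827568/14585 - 1*(-3065/5043) = -827568/14585 + 3065/5043 = -4128722399/73552155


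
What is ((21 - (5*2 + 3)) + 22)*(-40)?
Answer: -1200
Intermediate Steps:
((21 - (5*2 + 3)) + 22)*(-40) = ((21 - (10 + 3)) + 22)*(-40) = ((21 - 1*13) + 22)*(-40) = ((21 - 13) + 22)*(-40) = (8 + 22)*(-40) = 30*(-40) = -1200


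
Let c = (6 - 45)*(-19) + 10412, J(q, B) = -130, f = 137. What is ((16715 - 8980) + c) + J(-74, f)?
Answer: 18758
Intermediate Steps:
c = 11153 (c = -39*(-19) + 10412 = 741 + 10412 = 11153)
((16715 - 8980) + c) + J(-74, f) = ((16715 - 8980) + 11153) - 130 = (7735 + 11153) - 130 = 18888 - 130 = 18758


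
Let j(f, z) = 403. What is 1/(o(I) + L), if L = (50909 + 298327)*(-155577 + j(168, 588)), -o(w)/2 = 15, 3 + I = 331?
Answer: -1/54192347094 ≈ -1.8453e-11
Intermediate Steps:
I = 328 (I = -3 + 331 = 328)
o(w) = -30 (o(w) = -2*15 = -30)
L = -54192347064 (L = (50909 + 298327)*(-155577 + 403) = 349236*(-155174) = -54192347064)
1/(o(I) + L) = 1/(-30 - 54192347064) = 1/(-54192347094) = -1/54192347094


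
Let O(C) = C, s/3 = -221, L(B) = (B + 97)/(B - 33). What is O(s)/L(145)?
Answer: -37128/121 ≈ -306.84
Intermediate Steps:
L(B) = (97 + B)/(-33 + B)
s = -663 (s = 3*(-221) = -663)
O(s)/L(145) = -663*(-33 + 145)/(97 + 145) = -663/(242/112) = -663/((1/112)*242) = -663/121/56 = -663*56/121 = -37128/121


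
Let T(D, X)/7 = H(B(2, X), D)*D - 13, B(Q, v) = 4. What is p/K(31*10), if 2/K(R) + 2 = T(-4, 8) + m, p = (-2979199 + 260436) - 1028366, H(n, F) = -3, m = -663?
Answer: 1259035344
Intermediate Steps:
p = -3747129 (p = -2718763 - 1028366 = -3747129)
T(D, X) = -91 - 21*D (T(D, X) = 7*(-3*D - 13) = 7*(-13 - 3*D) = -91 - 21*D)
K(R) = -1/336 (K(R) = 2/(-2 + ((-91 - 21*(-4)) - 663)) = 2/(-2 + ((-91 + 84) - 663)) = 2/(-2 + (-7 - 663)) = 2/(-2 - 670) = 2/(-672) = 2*(-1/672) = -1/336)
p/K(31*10) = -3747129/(-1/336) = -3747129*(-336) = 1259035344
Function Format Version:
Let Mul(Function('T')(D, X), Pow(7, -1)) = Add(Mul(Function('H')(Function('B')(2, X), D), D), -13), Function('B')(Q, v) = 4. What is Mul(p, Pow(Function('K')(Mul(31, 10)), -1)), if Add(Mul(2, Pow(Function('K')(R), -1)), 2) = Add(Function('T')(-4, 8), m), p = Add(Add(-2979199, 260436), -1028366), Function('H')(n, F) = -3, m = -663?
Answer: 1259035344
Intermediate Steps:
p = -3747129 (p = Add(-2718763, -1028366) = -3747129)
Function('T')(D, X) = Add(-91, Mul(-21, D)) (Function('T')(D, X) = Mul(7, Add(Mul(-3, D), -13)) = Mul(7, Add(-13, Mul(-3, D))) = Add(-91, Mul(-21, D)))
Function('K')(R) = Rational(-1, 336) (Function('K')(R) = Mul(2, Pow(Add(-2, Add(Add(-91, Mul(-21, -4)), -663)), -1)) = Mul(2, Pow(Add(-2, Add(Add(-91, 84), -663)), -1)) = Mul(2, Pow(Add(-2, Add(-7, -663)), -1)) = Mul(2, Pow(Add(-2, -670), -1)) = Mul(2, Pow(-672, -1)) = Mul(2, Rational(-1, 672)) = Rational(-1, 336))
Mul(p, Pow(Function('K')(Mul(31, 10)), -1)) = Mul(-3747129, Pow(Rational(-1, 336), -1)) = Mul(-3747129, -336) = 1259035344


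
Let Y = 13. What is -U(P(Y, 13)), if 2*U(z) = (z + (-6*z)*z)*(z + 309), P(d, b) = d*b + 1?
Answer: 41488585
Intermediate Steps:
P(d, b) = 1 + b*d (P(d, b) = b*d + 1 = 1 + b*d)
U(z) = (309 + z)*(z - 6*z**2)/2 (U(z) = ((z + (-6*z)*z)*(z + 309))/2 = ((z - 6*z**2)*(309 + z))/2 = ((309 + z)*(z - 6*z**2))/2 = (309 + z)*(z - 6*z**2)/2)
-U(P(Y, 13)) = -(1 + 13*13)*(309 - 1853*(1 + 13*13) - 6*(1 + 13*13)**2)/2 = -(1 + 169)*(309 - 1853*(1 + 169) - 6*(1 + 169)**2)/2 = -170*(309 - 1853*170 - 6*170**2)/2 = -170*(309 - 315010 - 6*28900)/2 = -170*(309 - 315010 - 173400)/2 = -170*(-488101)/2 = -1*(-41488585) = 41488585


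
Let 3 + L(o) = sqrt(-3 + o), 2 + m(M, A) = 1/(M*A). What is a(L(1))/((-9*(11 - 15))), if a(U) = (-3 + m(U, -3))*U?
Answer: 11/27 - 5*I*sqrt(2)/36 ≈ 0.40741 - 0.19642*I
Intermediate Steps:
m(M, A) = -2 + 1/(A*M) (m(M, A) = -2 + 1/(M*A) = -2 + 1/(A*M))
L(o) = -3 + sqrt(-3 + o)
a(U) = U*(-5 - 1/(3*U)) (a(U) = (-3 + (-2 + 1/((-3)*U)))*U = (-3 + (-2 - 1/(3*U)))*U = (-5 - 1/(3*U))*U = U*(-5 - 1/(3*U)))
a(L(1))/((-9*(11 - 15))) = (-1/3 - 5*(-3 + sqrt(-3 + 1)))/((-9*(11 - 15))) = (-1/3 - 5*(-3 + sqrt(-2)))/((-9*(-4))) = (-1/3 - 5*(-3 + I*sqrt(2)))/36 = (-1/3 + (15 - 5*I*sqrt(2)))*(1/36) = (44/3 - 5*I*sqrt(2))*(1/36) = 11/27 - 5*I*sqrt(2)/36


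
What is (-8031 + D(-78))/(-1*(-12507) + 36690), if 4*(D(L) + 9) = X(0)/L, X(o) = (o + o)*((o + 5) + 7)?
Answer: -2680/16399 ≈ -0.16342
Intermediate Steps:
X(o) = 2*o*(12 + o) (X(o) = (2*o)*((5 + o) + 7) = (2*o)*(12 + o) = 2*o*(12 + o))
D(L) = -9 (D(L) = -9 + ((2*0*(12 + 0))/L)/4 = -9 + ((2*0*12)/L)/4 = -9 + (0/L)/4 = -9 + (¼)*0 = -9 + 0 = -9)
(-8031 + D(-78))/(-1*(-12507) + 36690) = (-8031 - 9)/(-1*(-12507) + 36690) = -8040/(12507 + 36690) = -8040/49197 = -8040*1/49197 = -2680/16399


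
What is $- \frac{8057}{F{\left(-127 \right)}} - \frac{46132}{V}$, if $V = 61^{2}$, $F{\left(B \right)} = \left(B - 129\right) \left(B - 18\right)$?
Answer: $- \frac{1742399937}{138123520} \approx -12.615$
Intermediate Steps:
$F{\left(B \right)} = \left(-129 + B\right) \left(-18 + B\right)$
$V = 3721$
$- \frac{8057}{F{\left(-127 \right)}} - \frac{46132}{V} = - \frac{8057}{2322 + \left(-127\right)^{2} - -18669} - \frac{46132}{3721} = - \frac{8057}{2322 + 16129 + 18669} - \frac{46132}{3721} = - \frac{8057}{37120} - \frac{46132}{3721} = - \frac{1742399937}{138123520}$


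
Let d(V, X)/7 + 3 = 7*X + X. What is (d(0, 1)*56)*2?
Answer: 3920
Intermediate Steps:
d(V, X) = -21 + 56*X (d(V, X) = -21 + 7*(7*X + X) = -21 + 7*(8*X) = -21 + 56*X)
(d(0, 1)*56)*2 = ((-21 + 56*1)*56)*2 = ((-21 + 56)*56)*2 = (35*56)*2 = 1960*2 = 3920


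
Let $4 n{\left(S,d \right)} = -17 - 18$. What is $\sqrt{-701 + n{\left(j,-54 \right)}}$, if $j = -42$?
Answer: $\frac{i \sqrt{2839}}{2} \approx 26.641 i$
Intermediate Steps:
$n{\left(S,d \right)} = - \frac{35}{4}$ ($n{\left(S,d \right)} = \frac{-17 - 18}{4} = \frac{1}{4} \left(-35\right) = - \frac{35}{4}$)
$\sqrt{-701 + n{\left(j,-54 \right)}} = \sqrt{-701 - \frac{35}{4}} = \sqrt{- \frac{2839}{4}} = \frac{i \sqrt{2839}}{2}$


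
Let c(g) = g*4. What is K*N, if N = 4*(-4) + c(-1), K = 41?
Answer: -820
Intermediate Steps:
c(g) = 4*g
N = -20 (N = 4*(-4) + 4*(-1) = -16 - 4 = -20)
K*N = 41*(-20) = -820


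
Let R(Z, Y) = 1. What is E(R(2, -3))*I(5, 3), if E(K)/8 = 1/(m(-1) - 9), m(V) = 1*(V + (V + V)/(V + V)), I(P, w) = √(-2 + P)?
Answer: -8*√3/9 ≈ -1.5396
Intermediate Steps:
m(V) = 1 + V (m(V) = 1*(V + (2*V)/((2*V))) = 1*(V + (2*V)*(1/(2*V))) = 1*(V + 1) = 1*(1 + V) = 1 + V)
E(K) = -8/9 (E(K) = 8/((1 - 1) - 9) = 8/(0 - 9) = 8/(-9) = 8*(-⅑) = -8/9)
E(R(2, -3))*I(5, 3) = -8*√(-2 + 5)/9 = -8*√3/9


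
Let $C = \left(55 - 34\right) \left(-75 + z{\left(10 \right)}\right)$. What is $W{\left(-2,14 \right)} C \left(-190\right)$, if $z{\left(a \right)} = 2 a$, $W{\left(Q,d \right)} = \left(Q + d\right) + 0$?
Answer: $2633400$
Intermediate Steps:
$W{\left(Q,d \right)} = Q + d$
$C = -1155$ ($C = \left(55 - 34\right) \left(-75 + 2 \cdot 10\right) = 21 \left(-75 + 20\right) = 21 \left(-55\right) = -1155$)
$W{\left(-2,14 \right)} C \left(-190\right) = \left(-2 + 14\right) \left(-1155\right) \left(-190\right) = 12 \left(-1155\right) \left(-190\right) = \left(-13860\right) \left(-190\right) = 2633400$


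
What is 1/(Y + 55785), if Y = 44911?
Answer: 1/100696 ≈ 9.9309e-6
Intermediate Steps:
1/(Y + 55785) = 1/(44911 + 55785) = 1/100696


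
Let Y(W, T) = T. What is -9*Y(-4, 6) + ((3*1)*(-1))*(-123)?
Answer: 315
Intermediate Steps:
-9*Y(-4, 6) + ((3*1)*(-1))*(-123) = -9*6 + ((3*1)*(-1))*(-123) = -54 + (3*(-1))*(-123) = -54 - 3*(-123) = -54 + 369 = 315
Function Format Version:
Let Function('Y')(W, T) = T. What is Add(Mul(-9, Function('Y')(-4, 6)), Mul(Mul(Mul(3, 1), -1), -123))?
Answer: 315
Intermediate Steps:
Add(Mul(-9, Function('Y')(-4, 6)), Mul(Mul(Mul(3, 1), -1), -123)) = Add(Mul(-9, 6), Mul(Mul(Mul(3, 1), -1), -123)) = Add(-54, Mul(Mul(3, -1), -123)) = Add(-54, Mul(-3, -123)) = Add(-54, 369) = 315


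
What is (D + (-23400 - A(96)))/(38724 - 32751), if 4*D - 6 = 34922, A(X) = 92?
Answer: -4920/1991 ≈ -2.4711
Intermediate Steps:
D = 8732 (D = 3/2 + (¼)*34922 = 3/2 + 17461/2 = 8732)
(D + (-23400 - A(96)))/(38724 - 32751) = (8732 + (-23400 - 1*92))/(38724 - 32751) = (8732 + (-23400 - 92))/5973 = (8732 - 23492)*(1/5973) = -14760*1/5973 = -4920/1991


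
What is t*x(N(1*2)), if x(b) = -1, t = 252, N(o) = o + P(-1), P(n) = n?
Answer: -252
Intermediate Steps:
N(o) = -1 + o (N(o) = o - 1 = -1 + o)
t*x(N(1*2)) = 252*(-1) = -252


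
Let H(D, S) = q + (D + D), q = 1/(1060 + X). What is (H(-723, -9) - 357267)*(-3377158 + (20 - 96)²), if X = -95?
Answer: 1167030998696808/965 ≈ 1.2094e+12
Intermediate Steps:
q = 1/965 (q = 1/(1060 - 95) = 1/965 ≈ 0.0010363)
H(D, S) = 1/965 + 2*D (H(D, S) = 1/965 + (D + D) = 1/965 + 2*D)
(H(-723, -9) - 357267)*(-3377158 + (20 - 96)²) = ((1/965 + 2*(-723)) - 357267)*(-3377158 + (20 - 96)²) = ((1/965 - 1446) - 357267)*(-3377158 + (-76)²) = (-1395389/965 - 357267)*(-3377158 + 5776) = -346158044/965*(-3371382) = 1167030998696808/965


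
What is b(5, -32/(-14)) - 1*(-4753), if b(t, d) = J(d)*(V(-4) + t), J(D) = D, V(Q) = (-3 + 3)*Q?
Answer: 33351/7 ≈ 4764.4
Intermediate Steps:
V(Q) = 0 (V(Q) = 0*Q = 0)
b(t, d) = d*t (b(t, d) = d*(0 + t) = d*t)
b(5, -32/(-14)) - 1*(-4753) = -32/(-14)*5 - 1*(-4753) = -32*(-1/14)*5 + 4753 = (16/7)*5 + 4753 = 80/7 + 4753 = 33351/7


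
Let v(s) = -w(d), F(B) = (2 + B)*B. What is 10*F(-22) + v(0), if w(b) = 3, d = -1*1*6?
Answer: 4397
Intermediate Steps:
d = -6 (d = -1*6 = -6)
F(B) = B*(2 + B)
v(s) = -3 (v(s) = -1*3 = -3)
10*F(-22) + v(0) = 10*(-22*(2 - 22)) - 3 = 10*(-22*(-20)) - 3 = 10*440 - 3 = 4400 - 3 = 4397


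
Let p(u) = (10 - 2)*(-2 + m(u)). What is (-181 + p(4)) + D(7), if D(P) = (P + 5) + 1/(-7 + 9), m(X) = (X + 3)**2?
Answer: 415/2 ≈ 207.50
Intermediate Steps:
m(X) = (3 + X)**2
p(u) = -16 + 8*(3 + u)**2 (p(u) = (10 - 2)*(-2 + (3 + u)**2) = 8*(-2 + (3 + u)**2) = -16 + 8*(3 + u)**2)
D(P) = 11/2 + P (D(P) = (5 + P) + 1/2 = 11/2 + P)
(-181 + p(4)) + D(7) = (-181 + (-16 + 8*(3 + 4)**2)) + (11/2 + 7) = (-181 + (-16 + 8*7**2)) + 25/2 = (-181 + (-16 + 8*49)) + 25/2 = (-181 + (-16 + 392)) + 25/2 = (-181 + 376) + 25/2 = 195 + 25/2 = 415/2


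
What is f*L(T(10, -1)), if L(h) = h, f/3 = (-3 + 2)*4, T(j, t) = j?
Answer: -120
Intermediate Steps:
f = -12 (f = 3*((-3 + 2)*4) = 3*(-1*4) = 3*(-4) = -12)
f*L(T(10, -1)) = -12*10 = -120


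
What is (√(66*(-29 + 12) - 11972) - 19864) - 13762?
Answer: -33626 + I*√13094 ≈ -33626.0 + 114.43*I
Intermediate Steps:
(√(66*(-29 + 12) - 11972) - 19864) - 13762 = (√(66*(-17) - 11972) - 19864) - 13762 = (√(-1122 - 11972) - 19864) - 13762 = (√(-13094) - 19864) - 13762 = (I*√13094 - 19864) - 13762 = (-19864 + I*√13094) - 13762 = -33626 + I*√13094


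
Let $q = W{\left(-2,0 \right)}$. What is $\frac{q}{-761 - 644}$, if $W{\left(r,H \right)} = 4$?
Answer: $- \frac{4}{1405} \approx -0.002847$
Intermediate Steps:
$q = 4$
$\frac{q}{-761 - 644} = \frac{4}{-761 - 644} = \frac{4}{-1405} = 4 \left(- \frac{1}{1405}\right) = - \frac{4}{1405}$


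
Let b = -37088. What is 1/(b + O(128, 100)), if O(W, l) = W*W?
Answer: -1/20704 ≈ -4.8300e-5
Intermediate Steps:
O(W, l) = W²
1/(b + O(128, 100)) = 1/(-37088 + 128²) = 1/(-37088 + 16384) = 1/(-20704) = -1/20704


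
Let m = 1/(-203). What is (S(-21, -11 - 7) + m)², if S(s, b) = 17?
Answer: 11902500/41209 ≈ 288.83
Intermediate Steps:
m = -1/203 ≈ -0.0049261
(S(-21, -11 - 7) + m)² = (17 - 1/203)² = (3450/203)² = 11902500/41209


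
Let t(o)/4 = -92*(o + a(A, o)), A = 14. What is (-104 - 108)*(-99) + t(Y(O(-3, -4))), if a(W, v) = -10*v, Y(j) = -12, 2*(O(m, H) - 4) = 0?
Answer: -18756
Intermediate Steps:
O(m, H) = 4 (O(m, H) = 4 + (1/2)*0 = 4 + 0 = 4)
t(o) = 3312*o (t(o) = 4*(-92*(o - 10*o)) = 4*(-(-828)*o) = 4*(828*o) = 3312*o)
(-104 - 108)*(-99) + t(Y(O(-3, -4))) = (-104 - 108)*(-99) + 3312*(-12) = -212*(-99) - 39744 = 20988 - 39744 = -18756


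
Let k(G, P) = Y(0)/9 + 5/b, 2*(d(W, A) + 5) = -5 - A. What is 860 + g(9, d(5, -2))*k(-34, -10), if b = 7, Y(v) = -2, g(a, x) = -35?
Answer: 7585/9 ≈ 842.78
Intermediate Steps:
d(W, A) = -15/2 - A/2 (d(W, A) = -5 + (-5 - A)/2 = -5 + (-5/2 - A/2) = -15/2 - A/2)
k(G, P) = 31/63 (k(G, P) = -2/9 + 5/7 = 31/63)
860 + g(9, d(5, -2))*k(-34, -10) = 860 - 35*31/63 = 860 - 155/9 = 7585/9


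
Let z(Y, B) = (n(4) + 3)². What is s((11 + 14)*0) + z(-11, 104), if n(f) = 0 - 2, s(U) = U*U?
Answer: 1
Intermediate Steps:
s(U) = U²
n(f) = -2
z(Y, B) = 1 (z(Y, B) = (-2 + 3)² = 1² = 1)
s((11 + 14)*0) + z(-11, 104) = ((11 + 14)*0)² + 1 = (25*0)² + 1 = 0² + 1 = 0 + 1 = 1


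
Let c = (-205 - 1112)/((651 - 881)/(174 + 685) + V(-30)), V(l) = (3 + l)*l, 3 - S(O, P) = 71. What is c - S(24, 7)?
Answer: 46166777/695560 ≈ 66.374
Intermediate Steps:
S(O, P) = -68 (S(O, P) = 3 - 1*71 = 3 - 71 = -68)
V(l) = l*(3 + l)
c = -1131303/695560 (c = (-205 - 1112)/((651 - 881)/(174 + 685) - 30*(3 - 30)) = -1317/(-230/859 - 30*(-27)) = -1317/(-230*1/859 + 810) = -1317/(-230/859 + 810) = -1317/695560/859 = -1317*859/695560 = -1131303/695560 ≈ -1.6265)
c - S(24, 7) = -1131303/695560 - 1*(-68) = -1131303/695560 + 68 = 46166777/695560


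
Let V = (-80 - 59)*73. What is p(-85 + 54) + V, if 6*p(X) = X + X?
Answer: -30472/3 ≈ -10157.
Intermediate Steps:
p(X) = X/3 (p(X) = (X + X)/6 = (2*X)/6 = X/3)
V = -10147 (V = -139*73 = -10147)
p(-85 + 54) + V = (-85 + 54)/3 - 10147 = (⅓)*(-31) - 10147 = -31/3 - 10147 = -30472/3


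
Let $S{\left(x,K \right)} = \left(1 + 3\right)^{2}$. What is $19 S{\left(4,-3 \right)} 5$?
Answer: $1520$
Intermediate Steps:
$S{\left(x,K \right)} = 16$ ($S{\left(x,K \right)} = 4^{2} = 16$)
$19 S{\left(4,-3 \right)} 5 = 19 \cdot 16 \cdot 5 = 304 \cdot 5 = 1520$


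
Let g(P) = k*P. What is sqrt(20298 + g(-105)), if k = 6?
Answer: 2*sqrt(4917) ≈ 140.24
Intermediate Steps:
g(P) = 6*P
sqrt(20298 + g(-105)) = sqrt(20298 + 6*(-105)) = sqrt(20298 - 630) = sqrt(19668) = 2*sqrt(4917)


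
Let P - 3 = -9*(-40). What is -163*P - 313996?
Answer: -373165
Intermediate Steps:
P = 363 (P = 3 - 9*(-40) = 3 + 360 = 363)
-163*P - 313996 = -163*363 - 313996 = -59169 - 313996 = -373165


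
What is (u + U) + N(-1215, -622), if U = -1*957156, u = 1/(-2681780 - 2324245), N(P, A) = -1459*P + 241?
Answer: 4083765014249/5006025 ≈ 8.1577e+5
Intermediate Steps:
N(P, A) = 241 - 1459*P
u = -1/5006025 (u = 1/(-5006025) = -1/5006025 ≈ -1.9976e-7)
U = -957156
(u + U) + N(-1215, -622) = (-1/5006025 - 957156) + (241 - 1459*(-1215)) = -4791546864901/5006025 + (241 + 1772685) = -4791546864901/5006025 + 1772926 = 4083765014249/5006025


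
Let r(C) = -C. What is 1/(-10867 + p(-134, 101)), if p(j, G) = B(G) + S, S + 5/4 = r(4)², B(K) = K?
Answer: -4/43005 ≈ -9.3012e-5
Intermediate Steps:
S = 59/4 (S = -5/4 + (-1*4)² = -5/4 + (-4)² = -5/4 + 16 = 59/4 ≈ 14.750)
p(j, G) = 59/4 + G (p(j, G) = G + 59/4 = 59/4 + G)
1/(-10867 + p(-134, 101)) = 1/(-10867 + (59/4 + 101)) = 1/(-10867 + 463/4) = 1/(-43005/4) = -4/43005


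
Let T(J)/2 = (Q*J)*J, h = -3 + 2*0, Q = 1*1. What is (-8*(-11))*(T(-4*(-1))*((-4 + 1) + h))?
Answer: -16896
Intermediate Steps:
Q = 1
h = -3 (h = -3 + 0 = -3)
T(J) = 2*J² (T(J) = 2*((1*J)*J) = 2*(J*J) = 2*J²)
(-8*(-11))*(T(-4*(-1))*((-4 + 1) + h)) = (-8*(-11))*((2*(-4*(-1))²)*((-4 + 1) - 3)) = 88*((2*4²)*(-3 - 3)) = 88*((2*16)*(-6)) = 88*(32*(-6)) = 88*(-192) = -16896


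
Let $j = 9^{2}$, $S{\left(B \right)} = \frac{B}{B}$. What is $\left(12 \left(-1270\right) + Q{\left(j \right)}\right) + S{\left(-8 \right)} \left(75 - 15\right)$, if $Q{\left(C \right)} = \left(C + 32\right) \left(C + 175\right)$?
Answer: $13748$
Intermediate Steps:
$S{\left(B \right)} = 1$
$j = 81$
$Q{\left(C \right)} = \left(32 + C\right) \left(175 + C\right)$
$\left(12 \left(-1270\right) + Q{\left(j \right)}\right) + S{\left(-8 \right)} \left(75 - 15\right) = \left(12 \left(-1270\right) + \left(5600 + 81^{2} + 207 \cdot 81\right)\right) + 1 \left(75 - 15\right) = \left(-15240 + \left(5600 + 6561 + 16767\right)\right) + 1 \cdot 60 = \left(-15240 + 28928\right) + 60 = 13688 + 60 = 13748$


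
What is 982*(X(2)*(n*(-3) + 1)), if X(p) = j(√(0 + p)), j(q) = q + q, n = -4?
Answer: 25532*√2 ≈ 36108.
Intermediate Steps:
j(q) = 2*q
X(p) = 2*√p (X(p) = 2*√(0 + p) = 2*√p)
982*(X(2)*(n*(-3) + 1)) = 982*((2*√2)*(-4*(-3) + 1)) = 982*((2*√2)*(12 + 1)) = 982*((2*√2)*13) = 982*(26*√2) = 25532*√2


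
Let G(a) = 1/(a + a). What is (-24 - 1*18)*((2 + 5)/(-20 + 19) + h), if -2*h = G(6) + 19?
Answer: 2779/4 ≈ 694.75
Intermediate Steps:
G(a) = 1/(2*a)
h = -229/24 (h = -((½)/6 + 19)/2 = -((½)*(⅙) + 19)/2 = -(1/12 + 19)/2 = -½*229/12 = -229/24 ≈ -9.5417)
(-24 - 1*18)*((2 + 5)/(-20 + 19) + h) = (-24 - 1*18)*((2 + 5)/(-20 + 19) - 229/24) = (-24 - 18)*(7/(-1) - 229/24) = -42*(7*(-1) - 229/24) = -42*(-7 - 229/24) = -42*(-397/24) = 2779/4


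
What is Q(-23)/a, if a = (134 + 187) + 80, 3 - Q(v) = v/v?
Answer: 2/401 ≈ 0.0049875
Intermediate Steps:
Q(v) = 2 (Q(v) = 3 - v/v = 3 - 1*1 = 3 - 1 = 2)
a = 401 (a = 321 + 80 = 401)
Q(-23)/a = 2/401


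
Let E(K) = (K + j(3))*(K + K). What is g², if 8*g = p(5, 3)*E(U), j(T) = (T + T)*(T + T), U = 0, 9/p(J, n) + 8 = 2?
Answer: 0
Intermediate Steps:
p(J, n) = -3/2 (p(J, n) = 9/(-8 + 2) = 9/(-6) = 9*(-⅙) = -3/2)
j(T) = 4*T² (j(T) = (2*T)*(2*T) = 4*T²)
E(K) = 2*K*(36 + K) (E(K) = (K + 4*3²)*(K + K) = (K + 4*9)*(2*K) = (K + 36)*(2*K) = (36 + K)*(2*K) = 2*K*(36 + K))
g = 0 (g = (-3*0*(36 + 0))/8 = (-3*0*36)/8 = (-3/2*0)/8 = (⅛)*0 = 0)
g² = 0² = 0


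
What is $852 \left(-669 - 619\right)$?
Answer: $-1097376$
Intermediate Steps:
$852 \left(-669 - 619\right) = 852 \left(-1288\right) = -1097376$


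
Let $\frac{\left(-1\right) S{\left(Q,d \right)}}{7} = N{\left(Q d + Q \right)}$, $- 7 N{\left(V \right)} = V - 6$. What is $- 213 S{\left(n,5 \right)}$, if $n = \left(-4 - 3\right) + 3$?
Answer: $6390$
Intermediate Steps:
$N{\left(V \right)} = \frac{6}{7} - \frac{V}{7}$ ($N{\left(V \right)} = - \frac{V - 6}{7} = - \frac{-6 + V}{7} = \frac{6}{7} - \frac{V}{7}$)
$n = -4$ ($n = -7 + 3 = -4$)
$S{\left(Q,d \right)} = -6 + Q + Q d$ ($S{\left(Q,d \right)} = - 7 \left(\frac{6}{7} - \frac{Q d + Q}{7}\right) = - 7 \left(\frac{6}{7} - \frac{Q + Q d}{7}\right) = - 7 \left(\frac{6}{7} - \left(\frac{Q}{7} + \frac{Q d}{7}\right)\right) = - 7 \left(\frac{6}{7} - \frac{Q}{7} - \frac{Q d}{7}\right) = -6 + Q + Q d$)
$- 213 S{\left(n,5 \right)} = - 213 \left(-6 - 4 \left(1 + 5\right)\right) = - 213 \left(-6 - 24\right) = \left(-213\right) \left(-30\right) = 6390$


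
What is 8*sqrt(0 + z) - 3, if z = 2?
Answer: -3 + 8*sqrt(2) ≈ 8.3137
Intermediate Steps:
8*sqrt(0 + z) - 3 = 8*sqrt(0 + 2) - 3 = 8*sqrt(2) - 3 = -3 + 8*sqrt(2)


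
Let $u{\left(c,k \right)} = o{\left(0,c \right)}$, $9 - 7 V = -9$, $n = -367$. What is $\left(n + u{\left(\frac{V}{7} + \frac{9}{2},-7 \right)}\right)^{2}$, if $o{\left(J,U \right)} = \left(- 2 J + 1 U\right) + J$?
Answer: $\frac{1259469121}{9604} \approx 1.3114 \cdot 10^{5}$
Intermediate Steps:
$V = \frac{18}{7}$ ($V = \frac{9}{7} - - \frac{9}{7} = \frac{9}{7} + \frac{9}{7} = \frac{18}{7} \approx 2.5714$)
$o{\left(J,U \right)} = U - J$ ($o{\left(J,U \right)} = \left(- 2 J + U\right) + J = \left(U - 2 J\right) + J = U - J$)
$u{\left(c,k \right)} = c$ ($u{\left(c,k \right)} = c - 0 = c + 0 = c$)
$\left(n + u{\left(\frac{V}{7} + \frac{9}{2},-7 \right)}\right)^{2} = \left(-367 + \left(\frac{18}{7 \cdot 7} + \frac{9}{2}\right)\right)^{2} = \left(-367 + \left(\frac{18}{7} \cdot \frac{1}{7} + 9 \cdot \frac{1}{2}\right)\right)^{2} = \left(-367 + \left(\frac{18}{49} + \frac{9}{2}\right)\right)^{2} = \left(-367 + \frac{477}{98}\right)^{2} = \left(- \frac{35489}{98}\right)^{2} = \frac{1259469121}{9604}$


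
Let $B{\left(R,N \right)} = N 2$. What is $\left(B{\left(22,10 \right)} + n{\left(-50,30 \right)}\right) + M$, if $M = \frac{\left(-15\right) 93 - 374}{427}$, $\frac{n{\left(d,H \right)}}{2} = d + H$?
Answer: $- \frac{169}{7} \approx -24.143$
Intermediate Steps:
$B{\left(R,N \right)} = 2 N$
$n{\left(d,H \right)} = 2 H + 2 d$ ($n{\left(d,H \right)} = 2 \left(d + H\right) = 2 \left(H + d\right) = 2 H + 2 d$)
$M = - \frac{29}{7}$ ($M = \left(-1395 - 374\right) \frac{1}{427} = \left(-1769\right) \frac{1}{427} = - \frac{29}{7} \approx -4.1429$)
$\left(B{\left(22,10 \right)} + n{\left(-50,30 \right)}\right) + M = \left(2 \cdot 10 + \left(2 \cdot 30 + 2 \left(-50\right)\right)\right) - \frac{29}{7} = \left(20 + \left(60 - 100\right)\right) - \frac{29}{7} = \left(20 - 40\right) - \frac{29}{7} = -20 - \frac{29}{7} = - \frac{169}{7}$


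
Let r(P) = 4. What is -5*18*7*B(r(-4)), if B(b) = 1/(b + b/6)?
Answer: -135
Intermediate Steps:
B(b) = 6/(7*b) (B(b) = 1/(b + b*(⅙)) = 1/(b + b/6) = 1/(7*b/6) = 6/(7*b))
-5*18*7*B(r(-4)) = -5*18*7*(6/7)/4 = -630*(6/7)*(¼) = -630*3/14 = -5*27 = -135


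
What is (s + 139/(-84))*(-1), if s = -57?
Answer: 4927/84 ≈ 58.655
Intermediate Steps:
(s + 139/(-84))*(-1) = (-57 + 139/(-84))*(-1) = (-57 + 139*(-1/84))*(-1) = (-57 - 139/84)*(-1) = -4927/84*(-1) = 4927/84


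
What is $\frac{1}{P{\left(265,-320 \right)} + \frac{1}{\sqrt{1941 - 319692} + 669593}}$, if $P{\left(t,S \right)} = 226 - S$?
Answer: $\frac{244801887125993}{133661830736389957} + \frac{i \sqrt{317751}}{133661830736389957} \approx 0.0018315 + 4.2173 \cdot 10^{-15} i$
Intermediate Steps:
$\frac{1}{P{\left(265,-320 \right)} + \frac{1}{\sqrt{1941 - 319692} + 669593}} = \frac{1}{\left(226 - -320\right) + \frac{1}{\sqrt{1941 - 319692} + 669593}} = \frac{1}{\left(226 + 320\right) + \frac{1}{\sqrt{-317751} + 669593}} = \frac{1}{546 + \frac{1}{i \sqrt{317751} + 669593}} = \frac{1}{546 + \frac{1}{669593 + i \sqrt{317751}}}$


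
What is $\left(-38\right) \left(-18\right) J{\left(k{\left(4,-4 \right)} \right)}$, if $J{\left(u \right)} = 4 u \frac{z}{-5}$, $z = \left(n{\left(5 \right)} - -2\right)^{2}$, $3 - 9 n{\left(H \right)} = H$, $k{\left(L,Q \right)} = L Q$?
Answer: $\frac{1245184}{45} \approx 27671.0$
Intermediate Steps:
$n{\left(H \right)} = \frac{1}{3} - \frac{H}{9}$
$z = \frac{256}{81}$ ($z = \left(\left(\frac{1}{3} - \frac{5}{9}\right) - -2\right)^{2} = \left(\left(\frac{1}{3} - \frac{5}{9}\right) + 2\right)^{2} = \left(- \frac{2}{9} + 2\right)^{2} = \left(\frac{16}{9}\right)^{2} = \frac{256}{81} \approx 3.1605$)
$J{\left(u \right)} = - \frac{1024 u}{405}$ ($J{\left(u \right)} = 4 u \frac{256}{81 \left(-5\right)} = 4 u \frac{256}{81} \left(- \frac{1}{5}\right) = 4 u \left(- \frac{256}{405}\right) = - \frac{1024 u}{405}$)
$\left(-38\right) \left(-18\right) J{\left(k{\left(4,-4 \right)} \right)} = \left(-38\right) \left(-18\right) \left(- \frac{1024 \cdot 4 \left(-4\right)}{405}\right) = 684 \left(\left(- \frac{1024}{405}\right) \left(-16\right)\right) = 684 \cdot \frac{16384}{405} = \frac{1245184}{45}$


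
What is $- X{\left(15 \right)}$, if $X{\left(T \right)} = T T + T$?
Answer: $-240$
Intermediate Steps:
$X{\left(T \right)} = T + T^{2}$ ($X{\left(T \right)} = T^{2} + T = T + T^{2}$)
$- X{\left(15 \right)} = - 15 \left(1 + 15\right) = - 15 \cdot 16 = \left(-1\right) 240 = -240$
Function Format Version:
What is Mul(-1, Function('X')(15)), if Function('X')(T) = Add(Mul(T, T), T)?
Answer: -240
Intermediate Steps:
Function('X')(T) = Add(T, Pow(T, 2)) (Function('X')(T) = Add(Pow(T, 2), T) = Add(T, Pow(T, 2)))
Mul(-1, Function('X')(15)) = Mul(-1, Mul(15, Add(1, 15))) = Mul(-1, Mul(15, 16)) = Mul(-1, 240) = -240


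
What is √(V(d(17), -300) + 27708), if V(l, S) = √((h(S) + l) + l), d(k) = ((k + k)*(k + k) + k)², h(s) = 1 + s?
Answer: √(27708 + √2751559) ≈ 171.37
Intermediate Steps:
d(k) = (k + 4*k²)² (d(k) = ((2*k)*(2*k) + k)² = (4*k² + k)² = (k + 4*k²)²)
V(l, S) = √(1 + S + 2*l) (V(l, S) = √(((1 + S) + l) + l) = √((1 + S + l) + l) = √(1 + S + 2*l))
√(V(d(17), -300) + 27708) = √(√(1 - 300 + 2*(17²*(1 + 4*17)²)) + 27708) = √(√(1 - 300 + 2*(289*(1 + 68)²)) + 27708) = √(√(1 - 300 + 2*(289*69²)) + 27708) = √(√(1 - 300 + 2*(289*4761)) + 27708) = √(√(1 - 300 + 2*1375929) + 27708) = √(√(1 - 300 + 2751858) + 27708) = √(√2751559 + 27708) = √(27708 + √2751559)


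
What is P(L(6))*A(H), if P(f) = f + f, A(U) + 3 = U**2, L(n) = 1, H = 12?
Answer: 282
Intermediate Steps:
A(U) = -3 + U**2
P(f) = 2*f
P(L(6))*A(H) = (2*1)*(-3 + 12**2) = 2*(-3 + 144) = 2*141 = 282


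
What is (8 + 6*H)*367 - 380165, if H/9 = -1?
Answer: -397047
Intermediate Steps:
H = -9 (H = 9*(-1) = -9)
(8 + 6*H)*367 - 380165 = (8 + 6*(-9))*367 - 380165 = (8 - 54)*367 - 380165 = -46*367 - 380165 = -16882 - 380165 = -397047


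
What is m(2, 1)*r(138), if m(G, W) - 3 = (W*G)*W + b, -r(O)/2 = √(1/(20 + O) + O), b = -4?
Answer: -7*√70310/79 ≈ -23.495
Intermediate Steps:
r(O) = -2*√(O + 1/(20 + O)) (r(O) = -2*√(1/(20 + O) + O) = -2*√(O + 1/(20 + O)))
m(G, W) = -1 + G*W² (m(G, W) = 3 + ((W*G)*W - 4) = 3 + ((G*W)*W - 4) = 3 + (G*W² - 4) = 3 + (-4 + G*W²) = -1 + G*W²)
m(2, 1)*r(138) = (-1 + 2*1²)*(-2*√(1 + 138*(20 + 138))/√(20 + 138)) = (-1 + 2*1)*(-2*√158*√(1 + 138*158)/158) = (-1 + 2)*(-2*√158*√(1 + 21804)/158) = 1*(-2*7*√70310/158) = 1*(-7*√70310/79) = -7*√70310/79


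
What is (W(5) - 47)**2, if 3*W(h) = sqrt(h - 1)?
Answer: 19321/9 ≈ 2146.8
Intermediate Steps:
W(h) = sqrt(-1 + h)/3 (W(h) = sqrt(h - 1)/3 = sqrt(-1 + h)/3)
(W(5) - 47)**2 = (sqrt(-1 + 5)/3 - 47)**2 = (sqrt(4)/3 - 47)**2 = ((1/3)*2 - 47)**2 = (2/3 - 47)**2 = (-139/3)**2 = 19321/9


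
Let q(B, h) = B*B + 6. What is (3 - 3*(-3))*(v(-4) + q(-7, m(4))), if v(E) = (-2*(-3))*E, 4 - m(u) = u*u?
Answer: 372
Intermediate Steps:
m(u) = 4 - u² (m(u) = 4 - u*u = 4 - u²)
q(B, h) = 6 + B² (q(B, h) = B² + 6 = 6 + B²)
v(E) = 6*E
(3 - 3*(-3))*(v(-4) + q(-7, m(4))) = (3 - 3*(-3))*(6*(-4) + (6 + (-7)²)) = (3 + 9)*(-24 + (6 + 49)) = 12*(-24 + 55) = 12*31 = 372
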